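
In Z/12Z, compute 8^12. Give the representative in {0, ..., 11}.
Use repeated squaring. Binary(12) = 1100. Walk through the bits of the exponent 12 left-to-right: at each bit after the leading one, square the running value, then multiply by 8 if the bit is 1 (always reducing mod 12):
  bit 1 = 1 (leading): start with 8.
  bit 2 = 1: square 8^2 = 64 ≡ 4; bit is 1, so multiply 4·8 = 32 ≡ 8 (mod 12).
  bit 3 = 0: square 8^2 = 64 ≡ 4 (mod 12).
  bit 4 = 0: square 4^2 = 16 ≡ 4 (mod 12).
Final value: 8^12 ≡ 4 (mod 12).

Final answer: 4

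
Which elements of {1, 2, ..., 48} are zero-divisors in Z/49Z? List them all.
An element a ∈ Z/49Z (with a ≠ 0) is a zero-divisor iff gcd(a, 49) > 1 (because a is a unit precisely when gcd(a, n) = 1, and in Z/nZ every nonzero, non-unit element is a zero-divisor). Scan a = 1, ..., 48 and keep those with gcd(a, 49) > 1:
  gcd(7, 49) = 7, gcd(14, 49) = 7, gcd(21, 49) = 7, gcd(28, 49) = 7, gcd(35, 49) = 7, gcd(42, 49) = 7.
All other a ∈ {1, ..., 48} have gcd(a, 49) = 1 and are units. So the nonzero zero-divisors are exactly the 6 values of a appearing in this scan.

Final answer: nonzero zero-divisors of Z/49Z = {7, 14, 21, 28, 35, 42}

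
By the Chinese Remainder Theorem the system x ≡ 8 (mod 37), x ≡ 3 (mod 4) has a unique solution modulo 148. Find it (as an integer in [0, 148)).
x ≡ 119 (mod 148); the representative in [0, 148) is 119

The moduli 37, 4 are pairwise coprime, so by the CRT there is a unique solution mod 37·4 = 148.
Solve by successive substitution. Start with x ≡ 8 (mod 37).
  Combine with x ≡ 3 (mod 4): write x = 8 + 37·t and require 8 + 37·t ≡ 3 (mod 4), i.e. 37·t ≡ 3 − 8 ≡ 3 (mod 4). Since 37^(−1) ≡ 1 (mod 4) (37 ≡ 1 (mod 4)), t ≡ 1·3 ≡ 3 (mod 4). So x ≡ 8 + 37·3 = 119 (mod 148).
Unique solution in [0, 148): x = 119.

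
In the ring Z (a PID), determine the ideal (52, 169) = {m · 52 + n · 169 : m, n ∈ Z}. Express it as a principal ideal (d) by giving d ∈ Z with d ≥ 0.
(52, 169) = (13); d = 13

In the PID Z, (a, b) is generated by gcd(a, b). Compute gcd(169, 52) with the extended Euclidean algorithm, tracking rows (r, s, t) with s·169 + t·52 = r:
  row A: (169, 1, 0)   [1·169 + 0·52 = 169]
  row B: (52, 0, 1)   [0·169 + 1·52 = 52]
  169 = 3·52 + 13   → row C = row A − 3·row B = (13, 1, −3)   [check: 1·169 − 3·52 = 13]
  52 = 4·13 + 0   → remainder 0, stop. gcd = 13 (last nonzero row C).
So gcd(52, 169) = 13, with Bézout identity 1·169 − 3·52 = 13. Containment (⊇): the Bézout identity exhibits 13 as an element of (52, 169), giving (13) ⊆ (52, 169). Containment (⊆): since 13 | 52 and 13 | 169 (52 = 13·4, 169 = 13·13), every Z-linear combination of 52 and 169 is divisible by 13, so (52, 169) ⊆ (13). Therefore (52, 169) = (13), d = 13.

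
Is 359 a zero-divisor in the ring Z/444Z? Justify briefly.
NO

gcd(359, 444) = 1, so 359 is a unit in Z/444Z (it has a multiplicative inverse). A unit cannot be a zero-divisor: if 359·b ≡ 0 then multiplying both sides by 359^(−1) gives b ≡ 0. So 359 is not a zero-divisor.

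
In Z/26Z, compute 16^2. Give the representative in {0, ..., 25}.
Use repeated squaring. Binary(2) = 10. Walk through the bits of the exponent 2 left-to-right: at each bit after the leading one, square the running value, then multiply by 16 if the bit is 1 (always reducing mod 26):
  bit 1 = 1 (leading): start with 16.
  bit 2 = 0: square 16^2 = 256 ≡ 22 (mod 26).
Final value: 16^2 ≡ 22 (mod 26).

Final answer: 22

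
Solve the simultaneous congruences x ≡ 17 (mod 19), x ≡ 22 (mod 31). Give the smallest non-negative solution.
The moduli 19, 31 are pairwise coprime, so by the CRT there is a unique solution mod 19·31 = 589.
Solve by successive substitution. Start with x ≡ 17 (mod 19).
  Combine with x ≡ 22 (mod 31): write x = 17 + 19·t and require 17 + 19·t ≡ 22 (mod 31), i.e. 19·t ≡ 22 − 17 ≡ 5 (mod 31). Since 19^(−1) ≡ 18 (mod 31), t ≡ 18·5 ≡ 28 (mod 31). So x ≡ 17 + 19·28 = 549 (mod 589).
Unique solution in [0, 589): x = 549.

Final answer: x ≡ 549 (mod 589); the representative in [0, 589) is 549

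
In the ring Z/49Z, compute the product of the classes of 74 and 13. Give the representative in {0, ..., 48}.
31

Reduce the factors first: 74 ≡ 25 (mod 49), so 74 · 13 ≡ 25 · 13 (mod 49). 25 · 13 = 325. Dividing by 49: 325 = 6·49 + 31. So (74 · 13) mod 49 = 31.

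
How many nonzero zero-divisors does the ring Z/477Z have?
In Z/477Z each nonzero element is either a unit (gcd with 477 is 1) or a zero-divisor (gcd > 1). The number of units is φ(477): factorise 477 = 3^2 · 53, so φ(477) = (3^2 − 3^1) · (53 − 1) = 6 · 52 = 312. The nonzero elements number 477 − 1 = 476. Hence the nonzero zero-divisors number 476 − 312 = 164.

Final answer: Z/477Z has 164 nonzero zero-divisors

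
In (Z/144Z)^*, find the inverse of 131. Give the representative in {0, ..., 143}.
Apply the extended Euclidean algorithm to (144, 131), tracking rows (r, s, t) with s·144 + t·131 = r. Each division r_prev = q·r_cur + r_new produces the new row as (previous row) − q·(current row):
  row A: (144, 1, 0)   [1·144 + 0·131 = 144]
  row B: (131, 0, 1)   [0·144 + 1·131 = 131]
  144 = 1·131 + 13   → row C = row A − 1·row B = (13, 1, −1)   [check: 1·144 − 1·131 = 13]
  131 = 10·13 + 1   → row D = row B − 10·row C = (1, −10, 11)   [check: −10·144 + 11·131 = 1]
  13 = 13·1 + 0   → remainder 0, stop. gcd = 1 (last nonzero row D).
The gcd is 1, so 131 is invertible mod 144. The last nonzero row gives −10·144 + 11·131 = 1, so t = 11. So 131^(−1) ≡ 11 (mod 144). Verify: 131 · 11 = 1441 ≡ 1 (mod 144). ✓

Final answer: 131^(−1) ≡ 11 (mod 144)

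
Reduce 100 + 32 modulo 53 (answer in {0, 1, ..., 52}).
Reduce the summands first: 100 ≡ 47 (mod 53), so 100 + 32 ≡ 47 + 32 (mod 53). 47 + 32 = 79; 79 = 1·53 + 26, so (100 + 32) mod 53 = 26.

Final answer: 26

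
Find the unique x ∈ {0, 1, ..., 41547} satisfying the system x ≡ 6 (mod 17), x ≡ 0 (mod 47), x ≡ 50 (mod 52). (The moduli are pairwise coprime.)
x ≡ 41078 (mod 41548); the representative in [0, 41548) is 41078

The moduli 17, 47, 52 are pairwise coprime, so by the CRT there is a unique solution mod 17·47·52 = 41548.
Solve by successive substitution. Start with x ≡ 6 (mod 17).
  Combine with x ≡ 0 (mod 47): write x = 6 + 17·t and require 6 + 17·t ≡ 0 (mod 47), i.e. 17·t ≡ 0 − 6 ≡ 41 (mod 47). Since 17^(−1) ≡ 36 (mod 47), t ≡ 36·41 ≡ 19 (mod 47). So x ≡ 6 + 17·19 = 329 (mod 799).
  Combine with x ≡ 50 (mod 52): write x = 329 + 799·t and require 329 + 799·t ≡ 50 (mod 52), i.e. 799·t ≡ 50 − 329 ≡ 33 (mod 52). Since 799^(−1) ≡ 11 (mod 52) (799 ≡ 19 (mod 52)), t ≡ 11·33 ≡ 51 (mod 52). So x ≡ 329 + 799·51 = 41078 (mod 41548).
Unique solution in [0, 41548): x = 41078.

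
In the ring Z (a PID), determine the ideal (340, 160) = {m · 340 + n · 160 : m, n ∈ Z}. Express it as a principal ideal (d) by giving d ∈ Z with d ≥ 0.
In the PID Z, (a, b) is generated by gcd(a, b). Compute gcd(340, 160) with the extended Euclidean algorithm, tracking rows (r, s, t) with s·340 + t·160 = r:
  row A: (340, 1, 0)   [1·340 + 0·160 = 340]
  row B: (160, 0, 1)   [0·340 + 1·160 = 160]
  340 = 2·160 + 20   → row C = row A − 2·row B = (20, 1, −2)   [check: 1·340 − 2·160 = 20]
  160 = 8·20 + 0   → remainder 0, stop. gcd = 20 (last nonzero row C).
So gcd(340, 160) = 20, with Bézout identity 1·340 − 2·160 = 20. Containment (⊇): the Bézout identity exhibits 20 as an element of (340, 160), giving (20) ⊆ (340, 160). Containment (⊆): since 20 | 340 and 20 | 160 (340 = 20·17, 160 = 20·8), every Z-linear combination of 340 and 160 is divisible by 20, so (340, 160) ⊆ (20). Therefore (340, 160) = (20), d = 20.

Final answer: (340, 160) = (20); d = 20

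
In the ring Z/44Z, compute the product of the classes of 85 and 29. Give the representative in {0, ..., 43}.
Reduce the factors first: 85 ≡ 41 (mod 44), so 85 · 29 ≡ 41 · 29 (mod 44). 41 · 29 = 1189. Dividing by 44: 1189 = 27·44 + 1. So (85 · 29) mod 44 = 1.

Final answer: 1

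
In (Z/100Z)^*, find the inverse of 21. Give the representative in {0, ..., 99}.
21^(−1) ≡ 81 (mod 100)

Apply the extended Euclidean algorithm to (100, 21), tracking rows (r, s, t) with s·100 + t·21 = r. Each division r_prev = q·r_cur + r_new produces the new row as (previous row) − q·(current row):
  row A: (100, 1, 0)   [1·100 + 0·21 = 100]
  row B: (21, 0, 1)   [0·100 + 1·21 = 21]
  100 = 4·21 + 16   → row C = row A − 4·row B = (16, 1, −4)   [check: 1·100 − 4·21 = 16]
  21 = 1·16 + 5   → row D = row B − 1·row C = (5, −1, 5)   [check: −1·100 + 5·21 = 5]
  16 = 3·5 + 1   → row E = row C − 3·row D = (1, 4, −19)   [check: 4·100 − 19·21 = 1]
  5 = 5·1 + 0   → remainder 0, stop. gcd = 1 (last nonzero row E).
The gcd is 1, so 21 is invertible mod 100. The last nonzero row gives 4·100 − 19·21 = 1, so t = −19. So 21^(−1) ≡ −19 ≡ 81 (mod 100). Verify: 21 · 81 = 1701 ≡ 1 (mod 100). ✓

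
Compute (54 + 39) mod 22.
Reduce the summands first: 54 ≡ 10, 39 ≡ 17 (mod 22), so 54 + 39 ≡ 10 + 17 (mod 22). 10 + 17 = 27; 27 = 1·22 + 5, so (54 + 39) mod 22 = 5.

Final answer: 5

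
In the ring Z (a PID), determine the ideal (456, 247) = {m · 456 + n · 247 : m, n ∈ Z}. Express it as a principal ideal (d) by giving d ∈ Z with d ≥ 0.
(456, 247) = (19); d = 19

In the PID Z, (a, b) is generated by gcd(a, b). Compute gcd(456, 247) with the extended Euclidean algorithm, tracking rows (r, s, t) with s·456 + t·247 = r:
  row A: (456, 1, 0)   [1·456 + 0·247 = 456]
  row B: (247, 0, 1)   [0·456 + 1·247 = 247]
  456 = 1·247 + 209   → row C = row A − 1·row B = (209, 1, −1)   [check: 1·456 − 1·247 = 209]
  247 = 1·209 + 38   → row D = row B − 1·row C = (38, −1, 2)   [check: −1·456 + 2·247 = 38]
  209 = 5·38 + 19   → row E = row C − 5·row D = (19, 6, −11)   [check: 6·456 − 11·247 = 19]
  38 = 2·19 + 0   → remainder 0, stop. gcd = 19 (last nonzero row E).
So gcd(456, 247) = 19, with Bézout identity 6·456 − 11·247 = 19. Containment (⊇): the Bézout identity exhibits 19 as an element of (456, 247), giving (19) ⊆ (456, 247). Containment (⊆): since 19 | 456 and 19 | 247 (456 = 19·24, 247 = 19·13), every Z-linear combination of 456 and 247 is divisible by 19, so (456, 247) ⊆ (19). Therefore (456, 247) = (19), d = 19.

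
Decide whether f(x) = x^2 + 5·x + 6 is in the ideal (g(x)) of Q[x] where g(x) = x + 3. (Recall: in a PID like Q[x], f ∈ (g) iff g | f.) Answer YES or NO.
YES

In Q[x] the ideal (g) consists of all multiples of g, so f ∈ (g) iff g | f, i.e. iff the remainder of f on division by g is 0. Divide f by g (g is monic, so eliminate the leading term of the running remainder at each step):
  leading term x^2: subtract (x)·g(x) = x^2 + 3·x, leaving 2·x + 6
  leading term 2·x: subtract (2)·g(x) = 2·x + 6, leaving 0
The remainder is 0, so f(x) = g(x) · h(x) with h(x) = x + 2. Hence g | f, i.e. f ∈ (g).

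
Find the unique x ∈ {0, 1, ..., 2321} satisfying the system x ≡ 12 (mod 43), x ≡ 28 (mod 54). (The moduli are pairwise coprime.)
The moduli 43, 54 are pairwise coprime, so by the CRT there is a unique solution mod 43·54 = 2322.
Solve by successive substitution. Start with x ≡ 12 (mod 43).
  Combine with x ≡ 28 (mod 54): write x = 12 + 43·t and require 12 + 43·t ≡ 28 (mod 54), i.e. 43·t ≡ 28 − 12 ≡ 16 (mod 54). Since 43^(−1) ≡ 49 (mod 54), t ≡ 49·16 ≡ 28 (mod 54). So x ≡ 12 + 43·28 = 1216 (mod 2322).
Unique solution in [0, 2322): x = 1216.

Final answer: x ≡ 1216 (mod 2322); the representative in [0, 2322) is 1216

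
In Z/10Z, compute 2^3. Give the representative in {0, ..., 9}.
8

Use repeated squaring. Binary(3) = 11. Walk through the bits of the exponent 3 left-to-right: at each bit after the leading one, square the running value, then multiply by 2 if the bit is 1 (always reducing mod 10):
  bit 1 = 1 (leading): start with 2.
  bit 2 = 1: square 2^2 = 4; bit is 1, so multiply 4·2 = 8 (mod 10).
Final value: 2^3 ≡ 8 (mod 10).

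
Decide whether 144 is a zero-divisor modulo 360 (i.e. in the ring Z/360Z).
gcd(144, 360) = 72 > 1, so 144 is not a unit in Z/360Z. In Z/nZ every nonzero non-unit is a zero-divisor: explicitly, take b = 360/gcd = 5 ≠ 0 (mod 360); then 144·5 = 720 = 2·360, i.e. 144·5 ≡ 0 (mod 360). So 144 is a zero-divisor.

Final answer: YES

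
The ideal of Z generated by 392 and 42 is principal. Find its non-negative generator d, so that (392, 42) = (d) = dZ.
In the PID Z, (a, b) is generated by gcd(a, b). Compute gcd(392, 42) with the extended Euclidean algorithm, tracking rows (r, s, t) with s·392 + t·42 = r:
  row A: (392, 1, 0)   [1·392 + 0·42 = 392]
  row B: (42, 0, 1)   [0·392 + 1·42 = 42]
  392 = 9·42 + 14   → row C = row A − 9·row B = (14, 1, −9)   [check: 1·392 − 9·42 = 14]
  42 = 3·14 + 0   → remainder 0, stop. gcd = 14 (last nonzero row C).
So gcd(392, 42) = 14, with Bézout identity 1·392 − 9·42 = 14. Containment (⊇): the Bézout identity exhibits 14 as an element of (392, 42), giving (14) ⊆ (392, 42). Containment (⊆): since 14 | 392 and 14 | 42 (392 = 14·28, 42 = 14·3), every Z-linear combination of 392 and 42 is divisible by 14, so (392, 42) ⊆ (14). Therefore (392, 42) = (14), d = 14.

Final answer: (392, 42) = (14); d = 14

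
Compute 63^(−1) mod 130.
63^(−1) ≡ 97 (mod 130)

Apply the extended Euclidean algorithm to (130, 63), tracking rows (r, s, t) with s·130 + t·63 = r. Each division r_prev = q·r_cur + r_new produces the new row as (previous row) − q·(current row):
  row A: (130, 1, 0)   [1·130 + 0·63 = 130]
  row B: (63, 0, 1)   [0·130 + 1·63 = 63]
  130 = 2·63 + 4   → row C = row A − 2·row B = (4, 1, −2)   [check: 1·130 − 2·63 = 4]
  63 = 15·4 + 3   → row D = row B − 15·row C = (3, −15, 31)   [check: −15·130 + 31·63 = 3]
  4 = 1·3 + 1   → row E = row C − 1·row D = (1, 16, −33)   [check: 16·130 − 33·63 = 1]
  3 = 3·1 + 0   → remainder 0, stop. gcd = 1 (last nonzero row E).
The gcd is 1, so 63 is invertible mod 130. The last nonzero row gives 16·130 − 33·63 = 1, so t = −33. So 63^(−1) ≡ −33 ≡ 97 (mod 130). Verify: 63 · 97 = 6111 ≡ 1 (mod 130). ✓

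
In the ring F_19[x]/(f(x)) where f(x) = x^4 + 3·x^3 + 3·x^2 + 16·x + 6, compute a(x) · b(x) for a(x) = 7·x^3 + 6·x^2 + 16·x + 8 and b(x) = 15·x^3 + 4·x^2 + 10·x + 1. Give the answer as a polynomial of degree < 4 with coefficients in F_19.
a · b ≡ 11·x^3 + 16·x^2 + 11·x + 15 (mod f(x))

Multiply as integer polynomials: a · b = 105·x^6 + 118·x^5 + 334·x^4 + 251·x^3 + 198·x^2 + 96·x + 8. Reducing coefficients mod 19: a · b ≡ 10·x^6 + 4·x^5 + 11·x^4 + 4·x^3 + 8·x^2 + x + 8. Now divide by f(x) = x^4 + 3·x^3 + 3·x^2 + 16·x + 6 in F_19[x], eliminating the leading term at each step:
  leading term 10·x^6: subtract (10·x^2)·f(x) = 10·x^6 + 11·x^5 + 11·x^4 + 8·x^3 + 3·x^2, leaving 12·x^5 + 15·x^3 + 5·x^2 + x + 8 (coefficients mod 19)
  leading term 12·x^5: subtract (12·x)·f(x) = 12·x^5 + 17·x^4 + 17·x^3 + 2·x^2 + 15·x, leaving 2·x^4 + 17·x^3 + 3·x^2 + 5·x + 8 (coefficients mod 19)
  leading term 2·x^4: subtract (2)·f(x) = 2·x^4 + 6·x^3 + 6·x^2 + 13·x + 12, leaving 11·x^3 + 16·x^2 + 11·x + 15 (coefficients mod 19)
The degree is now < 4, so this is the remainder. Hence a · b ≡ 11·x^3 + 16·x^2 + 11·x + 15 in F_19[x]/(f).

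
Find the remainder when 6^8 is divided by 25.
16

Use repeated squaring. Binary(8) = 1000. Walk through the bits of the exponent 8 left-to-right: at each bit after the leading one, square the running value, then multiply by 6 if the bit is 1 (always reducing mod 25):
  bit 1 = 1 (leading): start with 6.
  bit 2 = 0: square 6^2 = 36 ≡ 11 (mod 25).
  bit 3 = 0: square 11^2 = 121 ≡ 21 (mod 25).
  bit 4 = 0: square 21^2 = 441 ≡ 16 (mod 25).
Final value: 6^8 ≡ 16 (mod 25).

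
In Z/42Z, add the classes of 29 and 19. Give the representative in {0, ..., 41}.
6

Both summands are already reduced mod 42. 29 + 19 = 48; 48 = 1·42 + 6, so (29 + 19) mod 42 = 6.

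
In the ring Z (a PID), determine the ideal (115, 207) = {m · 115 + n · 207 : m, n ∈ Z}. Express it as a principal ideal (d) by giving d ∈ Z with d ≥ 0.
(115, 207) = (23); d = 23

In the PID Z, (a, b) is generated by gcd(a, b). Compute gcd(207, 115) with the extended Euclidean algorithm, tracking rows (r, s, t) with s·207 + t·115 = r:
  row A: (207, 1, 0)   [1·207 + 0·115 = 207]
  row B: (115, 0, 1)   [0·207 + 1·115 = 115]
  207 = 1·115 + 92   → row C = row A − 1·row B = (92, 1, −1)   [check: 1·207 − 1·115 = 92]
  115 = 1·92 + 23   → row D = row B − 1·row C = (23, −1, 2)   [check: −1·207 + 2·115 = 23]
  92 = 4·23 + 0   → remainder 0, stop. gcd = 23 (last nonzero row D).
So gcd(115, 207) = 23, with Bézout identity −1·207 + 2·115 = 23. Containment (⊇): the Bézout identity exhibits 23 as an element of (115, 207), giving (23) ⊆ (115, 207). Containment (⊆): since 23 | 115 and 23 | 207 (115 = 23·5, 207 = 23·9), every Z-linear combination of 115 and 207 is divisible by 23, so (115, 207) ⊆ (23). Therefore (115, 207) = (23), d = 23.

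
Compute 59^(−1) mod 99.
59^(−1) ≡ 47 (mod 99)

Apply the extended Euclidean algorithm to (99, 59), tracking rows (r, s, t) with s·99 + t·59 = r. Each division r_prev = q·r_cur + r_new produces the new row as (previous row) − q·(current row):
  row A: (99, 1, 0)   [1·99 + 0·59 = 99]
  row B: (59, 0, 1)   [0·99 + 1·59 = 59]
  99 = 1·59 + 40   → row C = row A − 1·row B = (40, 1, −1)   [check: 1·99 − 1·59 = 40]
  59 = 1·40 + 19   → row D = row B − 1·row C = (19, −1, 2)   [check: −1·99 + 2·59 = 19]
  40 = 2·19 + 2   → row E = row C − 2·row D = (2, 3, −5)   [check: 3·99 − 5·59 = 2]
  19 = 9·2 + 1   → row F = row D − 9·row E = (1, −28, 47)   [check: −28·99 + 47·59 = 1]
  2 = 2·1 + 0   → remainder 0, stop. gcd = 1 (last nonzero row F).
The gcd is 1, so 59 is invertible mod 99. The last nonzero row gives −28·99 + 47·59 = 1, so t = 47. So 59^(−1) ≡ 47 (mod 99). Verify: 59 · 47 = 2773 ≡ 1 (mod 99). ✓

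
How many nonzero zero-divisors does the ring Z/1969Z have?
Z/1969Z has 188 nonzero zero-divisors

In Z/1969Z each nonzero element is either a unit (gcd with 1969 is 1) or a zero-divisor (gcd > 1). The number of units is φ(1969): factorise 1969 = 11 · 179, so φ(1969) = (11 − 1) · (179 − 1) = 10 · 178 = 1780. The nonzero elements number 1969 − 1 = 1968. Hence the nonzero zero-divisors number 1968 − 1780 = 188.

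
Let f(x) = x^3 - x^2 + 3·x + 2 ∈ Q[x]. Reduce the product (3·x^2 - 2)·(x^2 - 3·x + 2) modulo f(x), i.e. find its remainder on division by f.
a · b ≡ -11·x^2 + 18·x + 8 (mod f(x))

First multiply in Q[x] without reducing: a · b = 3·x^4 - 9·x^3 + 4·x^2 + 6·x - 4. Now divide by f(x) = x^3 - x^2 + 3·x + 2, eliminating the leading term at each step:
  leading term 3·x^4: subtract (3·x)·f(x) = 3·x^4 - 3·x^3 + 9·x^2 + 6·x, leaving -6·x^3 - 5·x^2 - 4
  leading term -6·x^3: subtract (-6)·f(x) = -6·x^3 + 6·x^2 - 18·x - 12, leaving -11·x^2 + 18·x + 8
The degree is now < 3, so this is the remainder. Hence a · b ≡ -11·x^2 + 18·x + 8 in Q[x]/(f).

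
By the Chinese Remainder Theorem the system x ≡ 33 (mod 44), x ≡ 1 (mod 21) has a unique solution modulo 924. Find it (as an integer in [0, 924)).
x ≡ 253 (mod 924); the representative in [0, 924) is 253

The moduli 44, 21 are pairwise coprime, so by the CRT there is a unique solution mod 44·21 = 924.
Solve by successive substitution. Start with x ≡ 33 (mod 44).
  Combine with x ≡ 1 (mod 21): write x = 33 + 44·t and require 33 + 44·t ≡ 1 (mod 21), i.e. 44·t ≡ 1 − 33 ≡ 10 (mod 21). Since 44^(−1) ≡ 11 (mod 21) (44 ≡ 2 (mod 21)), t ≡ 11·10 ≡ 5 (mod 21). So x ≡ 33 + 44·5 = 253 (mod 924).
Unique solution in [0, 924): x = 253.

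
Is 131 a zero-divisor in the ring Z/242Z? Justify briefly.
gcd(131, 242) = 1, so 131 is a unit in Z/242Z (it has a multiplicative inverse). A unit cannot be a zero-divisor: if 131·b ≡ 0 then multiplying both sides by 131^(−1) gives b ≡ 0. So 131 is not a zero-divisor.

Final answer: NO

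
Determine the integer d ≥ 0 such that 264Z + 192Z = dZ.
(264, 192) = (24); d = 24

In the PID Z, (a, b) is generated by gcd(a, b). Compute gcd(264, 192) with the extended Euclidean algorithm, tracking rows (r, s, t) with s·264 + t·192 = r:
  row A: (264, 1, 0)   [1·264 + 0·192 = 264]
  row B: (192, 0, 1)   [0·264 + 1·192 = 192]
  264 = 1·192 + 72   → row C = row A − 1·row B = (72, 1, −1)   [check: 1·264 − 1·192 = 72]
  192 = 2·72 + 48   → row D = row B − 2·row C = (48, −2, 3)   [check: −2·264 + 3·192 = 48]
  72 = 1·48 + 24   → row E = row C − 1·row D = (24, 3, −4)   [check: 3·264 − 4·192 = 24]
  48 = 2·24 + 0   → remainder 0, stop. gcd = 24 (last nonzero row E).
So gcd(264, 192) = 24, with Bézout identity 3·264 − 4·192 = 24. Containment (⊇): the Bézout identity exhibits 24 as an element of (264, 192), giving (24) ⊆ (264, 192). Containment (⊆): since 24 | 264 and 24 | 192 (264 = 24·11, 192 = 24·8), every Z-linear combination of 264 and 192 is divisible by 24, so (264, 192) ⊆ (24). Therefore (264, 192) = (24), d = 24.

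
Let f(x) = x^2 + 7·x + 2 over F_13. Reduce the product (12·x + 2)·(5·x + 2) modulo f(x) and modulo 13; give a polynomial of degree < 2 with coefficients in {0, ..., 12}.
a · b ≡ 4·x + 1 (mod f(x))

Multiply as integer polynomials: a · b = 60·x^2 + 34·x + 4. Reducing coefficients mod 13: a · b ≡ 8·x^2 + 8·x + 4. Now divide by f(x) = x^2 + 7·x + 2 in F_13[x], eliminating the leading term at each step:
  leading term 8·x^2: subtract (8)·f(x) = 8·x^2 + 4·x + 3, leaving 4·x + 1 (coefficients mod 13)
The degree is now < 2, so this is the remainder. Hence a · b ≡ 4·x + 1 in F_13[x]/(f).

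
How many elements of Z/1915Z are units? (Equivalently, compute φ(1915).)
Z/1915Z has φ(1915) = 1528 units

An element a ∈ Z/1915Z is a unit iff gcd(a, 1915) = 1, so the number of units is φ(1915). φ is multiplicative, with φ(p^e) = p^e − p^(e−1). Factorise 1915 = 5 · 383. Then
  φ(1915) = (5 − 1) · (383 − 1) = 4 · 382 = 1528.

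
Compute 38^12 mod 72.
64

Use repeated squaring. Binary(12) = 1100. Walk through the bits of the exponent 12 left-to-right: at each bit after the leading one, square the running value, then multiply by 38 if the bit is 1 (always reducing mod 72):
  bit 1 = 1 (leading): start with 38.
  bit 2 = 1: square 38^2 = 1444 ≡ 4; bit is 1, so multiply 4·38 = 152 ≡ 8 (mod 72).
  bit 3 = 0: square 8^2 = 64 (mod 72).
  bit 4 = 0: square 64^2 = 4096 ≡ 64 (mod 72).
Final value: 38^12 ≡ 64 (mod 72).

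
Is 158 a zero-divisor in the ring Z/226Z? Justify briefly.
YES

gcd(158, 226) = 2 > 1, so 158 is not a unit in Z/226Z. In Z/nZ every nonzero non-unit is a zero-divisor: explicitly, take b = 226/gcd = 113 ≠ 0 (mod 226); then 158·113 = 17854 = 79·226, i.e. 158·113 ≡ 0 (mod 226). So 158 is a zero-divisor.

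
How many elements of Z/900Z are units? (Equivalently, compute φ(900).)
Z/900Z has φ(900) = 240 units

An element a ∈ Z/900Z is a unit iff gcd(a, 900) = 1, so the number of units is φ(900). φ is multiplicative, with φ(p^e) = p^e − p^(e−1). Factorise 900 = 2^2 · 3^2 · 5^2. Then
  φ(900) = (2^2 − 2^1) · (3^2 − 3^1) · (5^2 − 5^1) = 2 · 6 · 20 = 240.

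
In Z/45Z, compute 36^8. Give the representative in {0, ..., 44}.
Use repeated squaring. Binary(8) = 1000. Walk through the bits of the exponent 8 left-to-right: at each bit after the leading one, square the running value, then multiply by 36 if the bit is 1 (always reducing mod 45):
  bit 1 = 1 (leading): start with 36.
  bit 2 = 0: square 36^2 = 1296 ≡ 36 (mod 45).
  bit 3 = 0: square 36^2 = 1296 ≡ 36 (mod 45).
  bit 4 = 0: square 36^2 = 1296 ≡ 36 (mod 45).
Final value: 36^8 ≡ 36 (mod 45).

Final answer: 36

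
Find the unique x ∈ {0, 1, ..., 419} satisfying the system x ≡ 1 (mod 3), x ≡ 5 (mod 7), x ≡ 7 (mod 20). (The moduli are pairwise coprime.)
The moduli 3, 7, 20 are pairwise coprime, so by the CRT there is a unique solution mod 3·7·20 = 420.
Solve by successive substitution. Start with x ≡ 1 (mod 3).
  Combine with x ≡ 5 (mod 7): write x = 1 + 3·t and require 1 + 3·t ≡ 5 (mod 7), i.e. 3·t ≡ 5 − 1 ≡ 4 (mod 7). Since 3^(−1) ≡ 5 (mod 7), t ≡ 5·4 ≡ 6 (mod 7). So x ≡ 1 + 3·6 = 19 (mod 21).
  Combine with x ≡ 7 (mod 20): write x = 19 + 21·t and require 19 + 21·t ≡ 7 (mod 20), i.e. 21·t ≡ 7 − 19 ≡ 8 (mod 20). Since 21^(−1) ≡ 1 (mod 20) (21 ≡ 1 (mod 20)), t ≡ 1·8 ≡ 8 (mod 20). So x ≡ 19 + 21·8 = 187 (mod 420).
Unique solution in [0, 420): x = 187.

Final answer: x ≡ 187 (mod 420); the representative in [0, 420) is 187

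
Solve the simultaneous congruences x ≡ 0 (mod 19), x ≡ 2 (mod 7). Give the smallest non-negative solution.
The moduli 19, 7 are pairwise coprime, so by the CRT there is a unique solution mod 19·7 = 133.
Solve by successive substitution. Start with x ≡ 0 (mod 19).
  Combine with x ≡ 2 (mod 7): write x = 19·t and require 19·t ≡ 2 (mod 7). Since 19^(−1) ≡ 3 (mod 7) (19 ≡ 5 (mod 7)), t ≡ 3·2 ≡ 6 (mod 7). So x ≡ 19·6 = 114 (mod 133).
Unique solution in [0, 133): x = 114.

Final answer: x ≡ 114 (mod 133); the representative in [0, 133) is 114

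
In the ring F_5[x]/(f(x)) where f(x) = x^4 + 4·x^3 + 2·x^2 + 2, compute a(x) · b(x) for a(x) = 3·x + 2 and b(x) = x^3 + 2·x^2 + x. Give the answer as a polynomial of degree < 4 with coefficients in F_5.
a · b ≡ x^3 + x^2 + 2·x + 4 (mod f(x))

Multiply as integer polynomials: a · b = 3·x^4 + 8·x^3 + 7·x^2 + 2·x. Reducing coefficients mod 5: a · b ≡ 3·x^4 + 3·x^3 + 2·x^2 + 2·x. Now divide by f(x) = x^4 + 4·x^3 + 2·x^2 + 2 in F_5[x], eliminating the leading term at each step:
  leading term 3·x^4: subtract (3)·f(x) = 3·x^4 + 2·x^3 + x^2 + 1, leaving x^3 + x^2 + 2·x + 4 (coefficients mod 5)
The degree is now < 4, so this is the remainder. Hence a · b ≡ x^3 + x^2 + 2·x + 4 in F_5[x]/(f).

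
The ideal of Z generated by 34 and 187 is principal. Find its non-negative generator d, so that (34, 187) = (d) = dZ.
(34, 187) = (17); d = 17

In the PID Z, (a, b) is generated by gcd(a, b). Compute gcd(187, 34) with the extended Euclidean algorithm, tracking rows (r, s, t) with s·187 + t·34 = r:
  row A: (187, 1, 0)   [1·187 + 0·34 = 187]
  row B: (34, 0, 1)   [0·187 + 1·34 = 34]
  187 = 5·34 + 17   → row C = row A − 5·row B = (17, 1, −5)   [check: 1·187 − 5·34 = 17]
  34 = 2·17 + 0   → remainder 0, stop. gcd = 17 (last nonzero row C).
So gcd(34, 187) = 17, with Bézout identity 1·187 − 5·34 = 17. Containment (⊇): the Bézout identity exhibits 17 as an element of (34, 187), giving (17) ⊆ (34, 187). Containment (⊆): since 17 | 34 and 17 | 187 (34 = 17·2, 187 = 17·11), every Z-linear combination of 34 and 187 is divisible by 17, so (34, 187) ⊆ (17). Therefore (34, 187) = (17), d = 17.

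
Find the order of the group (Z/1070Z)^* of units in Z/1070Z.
|(Z/1070Z)^*| = 424

(Z/1070Z)^* consists of the classes a with gcd(a, 1070) = 1, so its order is φ(1070). φ is multiplicative, with φ(p^e) = p^e − p^(e−1). Factorise 1070 = 2 · 5 · 107. Then
  φ(1070) = (2 − 1) · (5 − 1) · (107 − 1) = 1 · 4 · 106 = 424.
Thus |(Z/1070Z)^*| = 424.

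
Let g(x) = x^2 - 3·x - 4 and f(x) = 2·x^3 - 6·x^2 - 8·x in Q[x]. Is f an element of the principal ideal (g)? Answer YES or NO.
YES

In Q[x] the ideal (g) consists of all multiples of g, so f ∈ (g) iff g | f, i.e. iff the remainder of f on division by g is 0. Divide f by g (g is monic, so eliminate the leading term of the running remainder at each step):
  leading term 2·x^3: subtract (2·x)·g(x) = 2·x^3 - 6·x^2 - 8·x, leaving 0
The remainder is 0, so f(x) = g(x) · h(x) with h(x) = 2·x. Hence g | f, i.e. f ∈ (g).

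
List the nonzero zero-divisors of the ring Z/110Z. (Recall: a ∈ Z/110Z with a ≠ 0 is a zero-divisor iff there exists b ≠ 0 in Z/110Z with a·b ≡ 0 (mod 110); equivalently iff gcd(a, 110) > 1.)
An element a ∈ Z/110Z (with a ≠ 0) is a zero-divisor iff gcd(a, 110) > 1 (because a is a unit precisely when gcd(a, n) = 1, and in Z/nZ every nonzero, non-unit element is a zero-divisor). Scan a = 1, ..., 109 and keep those with gcd(a, 110) > 1:
  gcd(2, 110) = 2, gcd(4, 110) = 2, gcd(5, 110) = 5, gcd(6, 110) = 2, gcd(8, 110) = 2, gcd(10, 110) = 10, gcd(11, 110) = 11, gcd(12, 110) = 2, gcd(14, 110) = 2, gcd(15, 110) = 5, gcd(16, 110) = 2, gcd(18, 110) = 2, gcd(20, 110) = 10, gcd(22, 110) = 22, gcd(24, 110) = 2, gcd(25, 110) = 5, gcd(26, 110) = 2, gcd(28, 110) = 2, gcd(30, 110) = 10, gcd(32, 110) = 2, gcd(33, 110) = 11, gcd(34, 110) = 2, gcd(35, 110) = 5, gcd(36, 110) = 2, gcd(38, 110) = 2, gcd(40, 110) = 10, gcd(42, 110) = 2, gcd(44, 110) = 22, gcd(45, 110) = 5, gcd(46, 110) = 2, gcd(48, 110) = 2, gcd(50, 110) = 10, gcd(52, 110) = 2, gcd(54, 110) = 2, gcd(55, 110) = 55, gcd(56, 110) = 2, gcd(58, 110) = 2, gcd(60, 110) = 10, gcd(62, 110) = 2, gcd(64, 110) = 2, gcd(65, 110) = 5, gcd(66, 110) = 22, gcd(68, 110) = 2, gcd(70, 110) = 10, gcd(72, 110) = 2, gcd(74, 110) = 2, gcd(75, 110) = 5, gcd(76, 110) = 2, gcd(77, 110) = 11, gcd(78, 110) = 2, gcd(80, 110) = 10, gcd(82, 110) = 2, gcd(84, 110) = 2, gcd(85, 110) = 5, gcd(86, 110) = 2, gcd(88, 110) = 22, gcd(90, 110) = 10, gcd(92, 110) = 2, gcd(94, 110) = 2, gcd(95, 110) = 5, gcd(96, 110) = 2, gcd(98, 110) = 2, gcd(99, 110) = 11, gcd(100, 110) = 10, gcd(102, 110) = 2, gcd(104, 110) = 2, gcd(105, 110) = 5, gcd(106, 110) = 2, gcd(108, 110) = 2.
All other a ∈ {1, ..., 109} have gcd(a, 110) = 1 and are units. So the nonzero zero-divisors are exactly the 69 values of a appearing in this scan.

Final answer: nonzero zero-divisors of Z/110Z = {2, 4, 5, 6, 8, 10, 11, 12, 14, 15, 16, 18, 20, 22, 24, 25, 26, 28, 30, 32, 33, 34, 35, 36, 38, 40, 42, 44, 45, 46, 48, 50, 52, 54, 55, 56, 58, 60, 62, 64, 65, 66, 68, 70, 72, 74, 75, 76, 77, 78, 80, 82, 84, 85, 86, 88, 90, 92, 94, 95, 96, 98, 99, 100, 102, 104, 105, 106, 108}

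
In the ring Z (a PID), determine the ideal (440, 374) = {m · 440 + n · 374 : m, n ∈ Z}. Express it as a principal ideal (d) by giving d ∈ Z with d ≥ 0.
(440, 374) = (22); d = 22

In the PID Z, (a, b) is generated by gcd(a, b). Compute gcd(440, 374) with the extended Euclidean algorithm, tracking rows (r, s, t) with s·440 + t·374 = r:
  row A: (440, 1, 0)   [1·440 + 0·374 = 440]
  row B: (374, 0, 1)   [0·440 + 1·374 = 374]
  440 = 1·374 + 66   → row C = row A − 1·row B = (66, 1, −1)   [check: 1·440 − 1·374 = 66]
  374 = 5·66 + 44   → row D = row B − 5·row C = (44, −5, 6)   [check: −5·440 + 6·374 = 44]
  66 = 1·44 + 22   → row E = row C − 1·row D = (22, 6, −7)   [check: 6·440 − 7·374 = 22]
  44 = 2·22 + 0   → remainder 0, stop. gcd = 22 (last nonzero row E).
So gcd(440, 374) = 22, with Bézout identity 6·440 − 7·374 = 22. Containment (⊇): the Bézout identity exhibits 22 as an element of (440, 374), giving (22) ⊆ (440, 374). Containment (⊆): since 22 | 440 and 22 | 374 (440 = 22·20, 374 = 22·17), every Z-linear combination of 440 and 374 is divisible by 22, so (440, 374) ⊆ (22). Therefore (440, 374) = (22), d = 22.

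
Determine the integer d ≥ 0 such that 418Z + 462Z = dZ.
In the PID Z, (a, b) is generated by gcd(a, b). Compute gcd(462, 418) with the extended Euclidean algorithm, tracking rows (r, s, t) with s·462 + t·418 = r:
  row A: (462, 1, 0)   [1·462 + 0·418 = 462]
  row B: (418, 0, 1)   [0·462 + 1·418 = 418]
  462 = 1·418 + 44   → row C = row A − 1·row B = (44, 1, −1)   [check: 1·462 − 1·418 = 44]
  418 = 9·44 + 22   → row D = row B − 9·row C = (22, −9, 10)   [check: −9·462 + 10·418 = 22]
  44 = 2·22 + 0   → remainder 0, stop. gcd = 22 (last nonzero row D).
So gcd(418, 462) = 22, with Bézout identity −9·462 + 10·418 = 22. Containment (⊇): the Bézout identity exhibits 22 as an element of (418, 462), giving (22) ⊆ (418, 462). Containment (⊆): since 22 | 418 and 22 | 462 (418 = 22·19, 462 = 22·21), every Z-linear combination of 418 and 462 is divisible by 22, so (418, 462) ⊆ (22). Therefore (418, 462) = (22), d = 22.

Final answer: (418, 462) = (22); d = 22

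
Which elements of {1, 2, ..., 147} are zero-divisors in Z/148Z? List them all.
An element a ∈ Z/148Z (with a ≠ 0) is a zero-divisor iff gcd(a, 148) > 1 (because a is a unit precisely when gcd(a, n) = 1, and in Z/nZ every nonzero, non-unit element is a zero-divisor). Scan a = 1, ..., 147 and keep those with gcd(a, 148) > 1:
  gcd(2, 148) = 2, gcd(4, 148) = 4, gcd(6, 148) = 2, gcd(8, 148) = 4, gcd(10, 148) = 2, gcd(12, 148) = 4, gcd(14, 148) = 2, gcd(16, 148) = 4, gcd(18, 148) = 2, gcd(20, 148) = 4, gcd(22, 148) = 2, gcd(24, 148) = 4, gcd(26, 148) = 2, gcd(28, 148) = 4, gcd(30, 148) = 2, gcd(32, 148) = 4, gcd(34, 148) = 2, gcd(36, 148) = 4, gcd(37, 148) = 37, gcd(38, 148) = 2, gcd(40, 148) = 4, gcd(42, 148) = 2, gcd(44, 148) = 4, gcd(46, 148) = 2, gcd(48, 148) = 4, gcd(50, 148) = 2, gcd(52, 148) = 4, gcd(54, 148) = 2, gcd(56, 148) = 4, gcd(58, 148) = 2, gcd(60, 148) = 4, gcd(62, 148) = 2, gcd(64, 148) = 4, gcd(66, 148) = 2, gcd(68, 148) = 4, gcd(70, 148) = 2, gcd(72, 148) = 4, gcd(74, 148) = 74, gcd(76, 148) = 4, gcd(78, 148) = 2, gcd(80, 148) = 4, gcd(82, 148) = 2, gcd(84, 148) = 4, gcd(86, 148) = 2, gcd(88, 148) = 4, gcd(90, 148) = 2, gcd(92, 148) = 4, gcd(94, 148) = 2, gcd(96, 148) = 4, gcd(98, 148) = 2, gcd(100, 148) = 4, gcd(102, 148) = 2, gcd(104, 148) = 4, gcd(106, 148) = 2, gcd(108, 148) = 4, gcd(110, 148) = 2, gcd(111, 148) = 37, gcd(112, 148) = 4, gcd(114, 148) = 2, gcd(116, 148) = 4, gcd(118, 148) = 2, gcd(120, 148) = 4, gcd(122, 148) = 2, gcd(124, 148) = 4, gcd(126, 148) = 2, gcd(128, 148) = 4, gcd(130, 148) = 2, gcd(132, 148) = 4, gcd(134, 148) = 2, gcd(136, 148) = 4, gcd(138, 148) = 2, gcd(140, 148) = 4, gcd(142, 148) = 2, gcd(144, 148) = 4, gcd(146, 148) = 2.
All other a ∈ {1, ..., 147} have gcd(a, 148) = 1 and are units. So the nonzero zero-divisors are exactly the 75 values of a appearing in this scan.

Final answer: nonzero zero-divisors of Z/148Z = {2, 4, 6, 8, 10, 12, 14, 16, 18, 20, 22, 24, 26, 28, 30, 32, 34, 36, 37, 38, 40, 42, 44, 46, 48, 50, 52, 54, 56, 58, 60, 62, 64, 66, 68, 70, 72, 74, 76, 78, 80, 82, 84, 86, 88, 90, 92, 94, 96, 98, 100, 102, 104, 106, 108, 110, 111, 112, 114, 116, 118, 120, 122, 124, 126, 128, 130, 132, 134, 136, 138, 140, 142, 144, 146}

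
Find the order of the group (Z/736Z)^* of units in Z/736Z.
(Z/736Z)^* consists of the classes a with gcd(a, 736) = 1, so its order is φ(736). φ is multiplicative, with φ(p^e) = p^e − p^(e−1). Factorise 736 = 2^5 · 23. Then
  φ(736) = (2^5 − 2^4) · (23 − 1) = 16 · 22 = 352.
Thus |(Z/736Z)^*| = 352.

Final answer: |(Z/736Z)^*| = 352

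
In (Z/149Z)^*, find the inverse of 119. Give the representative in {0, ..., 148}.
Apply the extended Euclidean algorithm to (149, 119), tracking rows (r, s, t) with s·149 + t·119 = r. Each division r_prev = q·r_cur + r_new produces the new row as (previous row) − q·(current row):
  row A: (149, 1, 0)   [1·149 + 0·119 = 149]
  row B: (119, 0, 1)   [0·149 + 1·119 = 119]
  149 = 1·119 + 30   → row C = row A − 1·row B = (30, 1, −1)   [check: 1·149 − 1·119 = 30]
  119 = 3·30 + 29   → row D = row B − 3·row C = (29, −3, 4)   [check: −3·149 + 4·119 = 29]
  30 = 1·29 + 1   → row E = row C − 1·row D = (1, 4, −5)   [check: 4·149 − 5·119 = 1]
  29 = 29·1 + 0   → remainder 0, stop. gcd = 1 (last nonzero row E).
The gcd is 1, so 119 is invertible mod 149. The last nonzero row gives 4·149 − 5·119 = 1, so t = −5. So 119^(−1) ≡ −5 ≡ 144 (mod 149). Verify: 119 · 144 = 17136 ≡ 1 (mod 149). ✓

Final answer: 119^(−1) ≡ 144 (mod 149)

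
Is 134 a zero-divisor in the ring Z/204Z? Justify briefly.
YES

gcd(134, 204) = 2 > 1, so 134 is not a unit in Z/204Z. In Z/nZ every nonzero non-unit is a zero-divisor: explicitly, take b = 204/gcd = 102 ≠ 0 (mod 204); then 134·102 = 13668 = 67·204, i.e. 134·102 ≡ 0 (mod 204). So 134 is a zero-divisor.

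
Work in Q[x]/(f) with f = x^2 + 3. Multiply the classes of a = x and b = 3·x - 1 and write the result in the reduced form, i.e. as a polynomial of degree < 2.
a · b ≡ -x - 9 (mod f(x))

First multiply in Q[x] without reducing: a · b = 3·x^2 - x. Now divide by f(x) = x^2 + 3, eliminating the leading term at each step:
  leading term 3·x^2: subtract (3)·f(x) = 3·x^2 + 9, leaving -x - 9
The degree is now < 2, so this is the remainder. Hence a · b ≡ -x - 9 in Q[x]/(f).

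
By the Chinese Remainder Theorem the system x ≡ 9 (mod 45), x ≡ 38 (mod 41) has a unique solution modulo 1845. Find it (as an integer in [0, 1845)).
The moduli 45, 41 are pairwise coprime, so by the CRT there is a unique solution mod 45·41 = 1845.
Solve by successive substitution. Start with x ≡ 9 (mod 45).
  Combine with x ≡ 38 (mod 41): write x = 9 + 45·t and require 9 + 45·t ≡ 38 (mod 41), i.e. 45·t ≡ 38 − 9 ≡ 29 (mod 41). Since 45^(−1) ≡ 31 (mod 41) (45 ≡ 4 (mod 41)), t ≡ 31·29 ≡ 38 (mod 41). So x ≡ 9 + 45·38 = 1719 (mod 1845).
Unique solution in [0, 1845): x = 1719.

Final answer: x ≡ 1719 (mod 1845); the representative in [0, 1845) is 1719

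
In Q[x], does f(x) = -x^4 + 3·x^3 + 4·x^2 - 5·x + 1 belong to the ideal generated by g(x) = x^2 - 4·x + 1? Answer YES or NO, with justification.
YES

In Q[x] the ideal (g) consists of all multiples of g, so f ∈ (g) iff g | f, i.e. iff the remainder of f on division by g is 0. Divide f by g (g is monic, so eliminate the leading term of the running remainder at each step):
  leading term -x^4: subtract (-x^2)·g(x) = -x^4 + 4·x^3 - x^2, leaving -x^3 + 5·x^2 - 5·x + 1
  leading term -x^3: subtract (-x)·g(x) = -x^3 + 4·x^2 - x, leaving x^2 - 4·x + 1
  leading term x^2: subtract (1)·g(x) = x^2 - 4·x + 1, leaving 0
The remainder is 0, so f(x) = g(x) · h(x) with h(x) = -x^2 - x + 1. Hence g | f, i.e. f ∈ (g).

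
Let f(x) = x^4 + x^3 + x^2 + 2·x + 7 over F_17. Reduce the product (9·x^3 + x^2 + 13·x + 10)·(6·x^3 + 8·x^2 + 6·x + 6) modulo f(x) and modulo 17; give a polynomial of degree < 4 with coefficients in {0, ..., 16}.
a · b ≡ 13·x^3 + 16·x^2 + 16·x (mod f(x))

Multiply as integer polynomials: a · b = 54·x^6 + 78·x^5 + 140·x^4 + 224·x^3 + 164·x^2 + 138·x + 60. Reducing coefficients mod 17: a · b ≡ 3·x^6 + 10·x^5 + 4·x^4 + 3·x^3 + 11·x^2 + 2·x + 9. Now divide by f(x) = x^4 + x^3 + x^2 + 2·x + 7 in F_17[x], eliminating the leading term at each step:
  leading term 3·x^6: subtract (3·x^2)·f(x) = 3·x^6 + 3·x^5 + 3·x^4 + 6·x^3 + 4·x^2, leaving 7·x^5 + x^4 + 14·x^3 + 7·x^2 + 2·x + 9 (coefficients mod 17)
  leading term 7·x^5: subtract (7·x)·f(x) = 7·x^5 + 7·x^4 + 7·x^3 + 14·x^2 + 15·x, leaving 11·x^4 + 7·x^3 + 10·x^2 + 4·x + 9 (coefficients mod 17)
  leading term 11·x^4: subtract (11)·f(x) = 11·x^4 + 11·x^3 + 11·x^2 + 5·x + 9, leaving 13·x^3 + 16·x^2 + 16·x (coefficients mod 17)
The degree is now < 4, so this is the remainder. Hence a · b ≡ 13·x^3 + 16·x^2 + 16·x in F_17[x]/(f).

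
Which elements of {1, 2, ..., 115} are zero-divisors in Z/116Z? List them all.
nonzero zero-divisors of Z/116Z = {2, 4, 6, 8, 10, 12, 14, 16, 18, 20, 22, 24, 26, 28, 29, 30, 32, 34, 36, 38, 40, 42, 44, 46, 48, 50, 52, 54, 56, 58, 60, 62, 64, 66, 68, 70, 72, 74, 76, 78, 80, 82, 84, 86, 87, 88, 90, 92, 94, 96, 98, 100, 102, 104, 106, 108, 110, 112, 114}

An element a ∈ Z/116Z (with a ≠ 0) is a zero-divisor iff gcd(a, 116) > 1 (because a is a unit precisely when gcd(a, n) = 1, and in Z/nZ every nonzero, non-unit element is a zero-divisor). Scan a = 1, ..., 115 and keep those with gcd(a, 116) > 1:
  gcd(2, 116) = 2, gcd(4, 116) = 4, gcd(6, 116) = 2, gcd(8, 116) = 4, gcd(10, 116) = 2, gcd(12, 116) = 4, gcd(14, 116) = 2, gcd(16, 116) = 4, gcd(18, 116) = 2, gcd(20, 116) = 4, gcd(22, 116) = 2, gcd(24, 116) = 4, gcd(26, 116) = 2, gcd(28, 116) = 4, gcd(29, 116) = 29, gcd(30, 116) = 2, gcd(32, 116) = 4, gcd(34, 116) = 2, gcd(36, 116) = 4, gcd(38, 116) = 2, gcd(40, 116) = 4, gcd(42, 116) = 2, gcd(44, 116) = 4, gcd(46, 116) = 2, gcd(48, 116) = 4, gcd(50, 116) = 2, gcd(52, 116) = 4, gcd(54, 116) = 2, gcd(56, 116) = 4, gcd(58, 116) = 58, gcd(60, 116) = 4, gcd(62, 116) = 2, gcd(64, 116) = 4, gcd(66, 116) = 2, gcd(68, 116) = 4, gcd(70, 116) = 2, gcd(72, 116) = 4, gcd(74, 116) = 2, gcd(76, 116) = 4, gcd(78, 116) = 2, gcd(80, 116) = 4, gcd(82, 116) = 2, gcd(84, 116) = 4, gcd(86, 116) = 2, gcd(87, 116) = 29, gcd(88, 116) = 4, gcd(90, 116) = 2, gcd(92, 116) = 4, gcd(94, 116) = 2, gcd(96, 116) = 4, gcd(98, 116) = 2, gcd(100, 116) = 4, gcd(102, 116) = 2, gcd(104, 116) = 4, gcd(106, 116) = 2, gcd(108, 116) = 4, gcd(110, 116) = 2, gcd(112, 116) = 4, gcd(114, 116) = 2.
All other a ∈ {1, ..., 115} have gcd(a, 116) = 1 and are units. So the nonzero zero-divisors are exactly the 59 values of a appearing in this scan.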